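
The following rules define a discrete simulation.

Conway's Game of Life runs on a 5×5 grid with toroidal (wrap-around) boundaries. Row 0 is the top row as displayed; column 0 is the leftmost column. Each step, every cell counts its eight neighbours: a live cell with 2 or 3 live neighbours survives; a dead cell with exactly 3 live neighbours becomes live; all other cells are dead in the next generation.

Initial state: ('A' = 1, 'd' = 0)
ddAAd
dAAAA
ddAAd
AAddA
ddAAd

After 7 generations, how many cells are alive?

3

0) ddAAd
dAAAA
ddAAd
AAddA
ddAAd
1) ddddd
dAddA
ddddd
AAddA
Adddd
2) Adddd
ddddd
dAddA
AAddA
AAddA
3) AAddA
Adddd
dAddA
ddAAd
ddddd
4) AAddA
ddddd
AAAAA
ddAAd
AAAAA
5) ddddd
ddddd
AAddA
ddddd
ddddd
6) ddddd
Adddd
Adddd
Adddd
ddddd
7) ddddd
ddddd
AAddA
ddddd
ddddd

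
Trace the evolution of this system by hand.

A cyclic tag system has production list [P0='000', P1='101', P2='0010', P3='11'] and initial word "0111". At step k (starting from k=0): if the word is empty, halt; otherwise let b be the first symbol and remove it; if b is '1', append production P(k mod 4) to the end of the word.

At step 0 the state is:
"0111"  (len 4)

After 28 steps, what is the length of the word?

[0] "0111"  (len 4)
[1] "111"  (len 3)
[2] "11101"  (len 5)
[3] "11010010"  (len 8)
[4] "101001011"  (len 9)
[5] "01001011000"  (len 11)
[6] "1001011000"  (len 10)
[7] "0010110000010"  (len 13)
[8] "010110000010"  (len 12)
[9] "10110000010"  (len 11)
[10] "0110000010101"  (len 13)
[11] "110000010101"  (len 12)
[12] "1000001010111"  (len 13)
[13] "000001010111000"  (len 15)
[14] "00001010111000"  (len 14)
[15] "0001010111000"  (len 13)
[16] "001010111000"  (len 12)
[17] "01010111000"  (len 11)
[18] "1010111000"  (len 10)
[19] "0101110000010"  (len 13)
[20] "101110000010"  (len 12)
[21] "01110000010000"  (len 14)
[22] "1110000010000"  (len 13)
[23] "1100000100000010"  (len 16)
[24] "10000010000001011"  (len 17)
[25] "0000010000001011000"  (len 19)
[26] "000010000001011000"  (len 18)
[27] "00010000001011000"  (len 17)
[28] "0010000001011000"  (len 16)

16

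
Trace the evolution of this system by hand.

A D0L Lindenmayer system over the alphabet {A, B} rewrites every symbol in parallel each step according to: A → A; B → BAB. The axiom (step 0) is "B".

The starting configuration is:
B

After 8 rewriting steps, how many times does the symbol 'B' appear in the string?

k=0  B
k=1  BAB
k=2  BABABAB
k=3  BABABABABABABAB
k=4  BABABABABABABABABABABABABABABAB
k=5  BABABABABABABABABABABABABABABABABABABABABABABABABABABABABABABAB
k=6  BABABABABABABABABABABABABABABABABABABABABABABABABABABABABA…ABABABABABABABABABABABABABABABABABABABABABABABABABABABABAB  (len 127)
k=7  BABABABABABABABABABABABABABABABABABABABABABABABABABABABABA…ABABABABABABABABABABABABABABABABABABABABABABABABABABABABAB  (len 255)
k=8  BABABABABABABABABABABABABABABABABABABABABABABABABABABABABA…ABABABABABABABABABABABABABABABABABABABABABABABABABABABABAB  (len 511)

256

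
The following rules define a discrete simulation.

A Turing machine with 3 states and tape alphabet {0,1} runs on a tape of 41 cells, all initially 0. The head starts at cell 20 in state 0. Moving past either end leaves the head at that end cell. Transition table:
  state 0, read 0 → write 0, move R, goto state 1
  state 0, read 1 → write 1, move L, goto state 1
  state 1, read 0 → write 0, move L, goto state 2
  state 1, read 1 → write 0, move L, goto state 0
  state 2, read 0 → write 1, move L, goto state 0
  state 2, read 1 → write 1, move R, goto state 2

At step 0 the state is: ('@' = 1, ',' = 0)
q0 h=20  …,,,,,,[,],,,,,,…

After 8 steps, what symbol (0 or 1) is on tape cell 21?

0

k=0  q0 h=20  …,,,,,,[,],,,,,,…
k=1  q1 h=21  …,,,,,,[,],,,,,,…
k=2  q2 h=20  …,,,,,,[,],,,,,,…
k=3  q0 h=19  …,,,,,,[,]@,,,,,…
k=4  q1 h=20  …,,,,,,[@],,,,,,…
k=5  q0 h=19  …,,,,,,[,],,,,,,…
k=6  q1 h=20  …,,,,,,[,],,,,,,…
k=7  q2 h=19  …,,,,,,[,],,,,,,…
k=8  q0 h=18  …,,,,,,[,]@,,,,,…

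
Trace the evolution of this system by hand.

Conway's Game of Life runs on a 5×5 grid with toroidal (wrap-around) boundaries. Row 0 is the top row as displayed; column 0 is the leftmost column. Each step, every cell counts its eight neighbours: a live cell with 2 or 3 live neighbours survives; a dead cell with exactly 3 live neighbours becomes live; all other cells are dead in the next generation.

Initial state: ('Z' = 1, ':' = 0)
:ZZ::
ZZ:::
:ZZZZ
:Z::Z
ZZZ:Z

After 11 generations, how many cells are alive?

6

step 0: :ZZ::
ZZ:::
:ZZZZ
:Z::Z
ZZZ:Z
step 1: :::ZZ
::::Z
:::ZZ
:::::
::::Z
step 2: Z::ZZ
Z::::
:::ZZ
:::ZZ
:::ZZ
step 3: Z::Z:
Z::::
Z::Z:
Z:Z::
::Z::
step 4: :Z::Z
ZZ:::
Z::::
::ZZZ
::ZZZ
step 5: :Z::Z
:Z::Z
Z:ZZ:
ZZZ::
:Z:::
step 6: :ZZ::
:Z::Z
:::Z:
Z::ZZ
:::::
step 7: ZZZ::
ZZ:Z:
::ZZ:
:::ZZ
ZZZZZ
step 8: :::::
Z::Z:
ZZ:::
:::::
:::::
step 9: :::::
ZZ::Z
ZZ::Z
:::::
:::::
step 10: Z::::
:Z::Z
:Z::Z
Z::::
:::::
step 11: Z::::
:Z::Z
:Z::Z
Z::::
:::::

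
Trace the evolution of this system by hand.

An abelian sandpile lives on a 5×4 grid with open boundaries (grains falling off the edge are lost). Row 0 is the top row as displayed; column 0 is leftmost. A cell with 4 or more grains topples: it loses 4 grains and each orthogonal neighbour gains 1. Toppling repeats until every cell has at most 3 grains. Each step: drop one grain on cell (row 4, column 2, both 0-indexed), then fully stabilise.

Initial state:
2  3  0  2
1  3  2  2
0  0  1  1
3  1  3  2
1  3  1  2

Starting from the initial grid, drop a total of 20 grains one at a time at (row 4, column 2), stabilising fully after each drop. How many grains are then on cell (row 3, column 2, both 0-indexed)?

3

0) 2  3  0  2
1  3  2  2
0  0  1  1
3  1  3  2
1  3  1  2
1) 2  3  0  2
1  3  2  2
0  0  1  1
3  1  3  2
1  3  2  2
2) 2  3  0  2
1  3  2  2
0  0  1  1
3  1  3  2
1  3  3  2
3) 2  3  0  2
1  3  2  2
0  0  2  1
3  3  0  3
2  0  2  3
4) 2  3  0  2
1  3  2  2
0  0  2  1
3  3  0  3
2  0  3  3
5) 2  3  0  2
1  3  2  2
0  0  2  2
3  3  2  0
2  1  1  1
6) 2  3  0  2
1  3  2  2
0  0  2  2
3  3  2  0
2  1  2  1
7) 2  3  0  2
1  3  2  2
0  0  2  2
3  3  2  0
2  1  3  1
8) 2  3  0  2
1  3  2  2
0  0  2  2
3  3  3  0
2  2  0  2
9) 2  3  0  2
1  3  2  2
0  0  2  2
3  3  3  0
2  2  1  2
10) 2  3  0  2
1  3  2  2
0  0  2  2
3  3  3  0
2  2  2  2
11) 2  3  0  2
1  3  2  2
0  0  2  2
3  3  3  0
2  2  3  2
12) 2  3  0  2
1  3  2  2
1  1  3  2
1  2  1  1
0  1  2  3
13) 2  3  0  2
1  3  2  2
1  1  3  2
1  2  1  1
0  1  3  3
14) 2  3  0  2
1  3  2  2
1  1  3  2
1  2  2  2
0  2  1  0
15) 2  3  0  2
1  3  2  2
1  1  3  2
1  2  2  2
0  2  2  0
16) 2  3  0  2
1  3  2  2
1  1  3  2
1  2  2  2
0  2  3  0
17) 2  3  0  2
1  3  2  2
1  1  3  2
1  2  3  2
0  3  0  1
18) 2  3  0  2
1  3  2  2
1  1  3  2
1  2  3  2
0  3  1  1
19) 2  3  0  2
1  3  2  2
1  1  3  2
1  2  3  2
0  3  2  1
20) 2  3  0  2
1  3  2  2
1  1  3  2
1  2  3  2
0  3  3  1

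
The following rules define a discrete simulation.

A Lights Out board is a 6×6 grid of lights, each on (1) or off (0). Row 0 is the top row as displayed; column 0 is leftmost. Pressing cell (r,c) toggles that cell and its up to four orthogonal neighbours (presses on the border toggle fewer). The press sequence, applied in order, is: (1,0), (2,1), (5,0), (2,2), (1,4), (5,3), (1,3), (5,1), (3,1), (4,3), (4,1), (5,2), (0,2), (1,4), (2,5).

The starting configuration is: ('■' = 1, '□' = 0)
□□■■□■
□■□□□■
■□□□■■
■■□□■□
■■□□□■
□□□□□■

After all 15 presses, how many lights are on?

[0] □□■■□■
□■□□□■
■□□□■■
■■□□■□
■■□□□■
□□□□□■
[1] ■□■■□■
■□□□□■
□□□□■■
■■□□■□
■■□□□■
□□□□□■
[2] ■□■■□■
■■□□□■
■■■□■■
■□□□■□
■■□□□■
□□□□□■
[3] ■□■■□■
■■□□□■
■■■□■■
■□□□■□
□■□□□■
■■□□□■
[4] ■□■■□■
■■■□□■
■□□■■■
■□■□■□
□■□□□■
■■□□□■
[5] ■□■■■■
■■■■■□
■□□■□■
■□■□■□
□■□□□■
■■□□□■
[6] ■□■■■■
■■■■■□
■□□■□■
■□■□■□
□■□■□■
■■■■■■
[7] ■□■□■■
■■□□□□
■□□□□■
■□■□■□
□■□■□■
■■■■■■
[8] ■□■□■■
■■□□□□
■□□□□■
■□■□■□
□□□■□■
□□□■■■
[9] ■□■□■■
■■□□□□
■■□□□■
□■□□■□
□■□■□■
□□□■■■
[10] ■□■□■■
■■□□□□
■■□□□■
□■□■■□
□■■□■■
□□□□■■
[11] ■□■□■■
■■□□□□
■■□□□■
□□□■■□
■□□□■■
□■□□■■
[12] ■□■□■■
■■□□□□
■■□□□■
□□□■■□
■□■□■■
□□■■■■
[13] ■■□■■■
■■■□□□
■■□□□■
□□□■■□
■□■□■■
□□■■■■
[14] ■■□■□■
■■■■■■
■■□□■■
□□□■■□
■□■□■■
□□■■■■
[15] ■■□■□■
■■■■■□
■■□□□□
□□□■■■
■□■□■■
□□■■■■

22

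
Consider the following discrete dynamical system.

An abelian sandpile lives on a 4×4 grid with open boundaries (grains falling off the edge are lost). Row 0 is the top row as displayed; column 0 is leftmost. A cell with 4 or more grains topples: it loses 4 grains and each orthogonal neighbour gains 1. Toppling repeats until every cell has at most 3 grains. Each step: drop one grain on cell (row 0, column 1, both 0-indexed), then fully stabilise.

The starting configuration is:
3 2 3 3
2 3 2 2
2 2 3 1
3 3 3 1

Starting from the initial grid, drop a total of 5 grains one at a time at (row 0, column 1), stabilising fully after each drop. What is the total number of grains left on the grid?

29

step 0: 3 2 3 3
2 3 2 2
2 2 3 1
3 3 3 1
step 1: 3 3 3 3
2 3 2 2
2 2 3 1
3 3 3 1
step 2: 1 3 2 1
1 3 2 0
1 2 2 3
1 2 1 2
step 3: 2 1 3 1
2 0 3 0
1 3 2 3
1 2 1 2
step 4: 2 2 3 1
2 0 3 0
1 3 2 3
1 2 1 2
step 5: 2 3 3 1
2 0 3 0
1 3 2 3
1 2 1 2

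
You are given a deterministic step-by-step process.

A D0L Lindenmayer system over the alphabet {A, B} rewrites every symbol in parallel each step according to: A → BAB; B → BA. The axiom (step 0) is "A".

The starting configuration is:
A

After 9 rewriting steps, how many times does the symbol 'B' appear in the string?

gen 0: A
gen 1: BAB
gen 2: BABABBA
gen 3: BABABBABABBABABAB
gen 4: BABABBABABBABABABBABABBABABABBABABBABABBA
gen 5: BABABBABABBABABABBABABBABABABBABABBABABBABABABBABABBABABABBABABBABABBABABABBABABBABABABBABABBABABAB
gen 6: BABABBABABBABABABBABABBABABABBABABBABABBABABABBABABBABABAB…BABABBABABBABABABBABABBABABBABABABBABABBABABABBABABBABABBA  (len 239)
gen 7: BABABBABABBABABABBABABBABABABBABABBABABBABABABBABABBABABAB…BABABBABABBABABABBABABBABABBABABABBABABBABABABBABABBABABAB  (len 577)
gen 8: BABABBABABBABABABBABABBABABABBABABBABABBABABABBABABBABABAB…BABABBABABBABABABBABABBABABBABABABBABABBABABABBABABBABABBA  (len 1393)
gen 9: BABABBABABBABABABBABABBABABABBABABBABABBABABABBABABBABABAB…BABABBABABBABABABBABABBABABBABABABBABABBABABABBABABBABABAB  (len 3363)

1970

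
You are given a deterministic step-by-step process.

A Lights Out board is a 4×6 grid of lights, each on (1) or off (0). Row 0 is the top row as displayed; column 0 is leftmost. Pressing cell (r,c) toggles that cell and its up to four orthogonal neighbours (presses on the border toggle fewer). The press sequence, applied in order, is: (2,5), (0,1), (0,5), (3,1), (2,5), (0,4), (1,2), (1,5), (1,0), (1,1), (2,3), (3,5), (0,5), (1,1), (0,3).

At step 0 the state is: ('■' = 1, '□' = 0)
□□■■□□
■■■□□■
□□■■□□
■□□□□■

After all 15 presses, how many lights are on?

11

t=0: □□■■□□
■■■□□■
□□■■□□
■□□□□■
t=1: □□■■□□
■■■□□□
□□■■■■
■□□□□□
t=2: ■■□■□□
■□■□□□
□□■■■■
■□□□□□
t=3: ■■□■■■
■□■□□■
□□■■■■
■□□□□□
t=4: ■■□■■■
■□■□□■
□■■■■■
□■■□□□
t=5: ■■□■■■
■□■□□□
□■■■□□
□■■□□■
t=6: ■■□□□□
■□■□■□
□■■■□□
□■■□□■
t=7: ■■■□□□
■■□■■□
□■□■□□
□■■□□■
t=8: ■■■□□■
■■□■□■
□■□■□■
□■■□□■
t=9: □■■□□■
□□□■□■
■■□■□■
□■■□□■
t=10: □□■□□■
■■■■□■
■□□■□■
□■■□□■
t=11: □□■□□■
■■■□□■
■□■□■■
□■■■□■
t=12: □□■□□■
■■■□□■
■□■□■□
□■■■■□
t=13: □□■□■□
■■■□□□
■□■□■□
□■■■■□
t=14: □■■□■□
□□□□□□
■■■□■□
□■■■■□
t=15: □■□■□□
□□□■□□
■■■□■□
□■■■■□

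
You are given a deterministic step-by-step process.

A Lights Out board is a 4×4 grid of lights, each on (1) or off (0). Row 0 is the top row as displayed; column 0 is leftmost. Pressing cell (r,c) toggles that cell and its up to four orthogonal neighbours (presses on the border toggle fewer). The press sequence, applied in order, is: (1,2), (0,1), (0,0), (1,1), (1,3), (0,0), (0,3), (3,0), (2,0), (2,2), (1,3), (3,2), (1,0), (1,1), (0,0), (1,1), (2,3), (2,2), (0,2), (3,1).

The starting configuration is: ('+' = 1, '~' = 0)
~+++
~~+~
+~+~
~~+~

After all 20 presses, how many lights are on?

10

k=0  ~+++
~~+~
+~+~
~~+~
k=1  ~+~+
~+~+
+~~~
~~+~
k=2  +~++
~~~+
+~~~
~~+~
k=3  ~+++
+~~+
+~~~
~~+~
k=4  ~~++
~+++
++~~
~~+~
k=5  ~~+~
~+~~
++~+
~~+~
k=6  +++~
++~~
++~+
~~+~
k=7  ++~+
++~+
++~+
~~+~
k=8  ++~+
++~+
~+~+
+++~
k=9  ++~+
~+~+
+~~+
~++~
k=10  ++~+
~+++
+++~
~+~~
k=11  ++~~
~+~~
++++
~+~~
k=12  ++~~
~+~~
++~+
~~++
k=13  ~+~~
+~~~
~+~+
~~++
k=14  ~~~~
~++~
~~~+
~~++
k=15  ++~~
+++~
~~~+
~~++
k=16  +~~~
~~~~
~+~+
~~++
k=17  +~~~
~~~+
~++~
~~+~
k=18  +~~~
~~++
~~~+
~~~~
k=19  ++++
~~~+
~~~+
~~~~
k=20  ++++
~~~+
~+~+
+++~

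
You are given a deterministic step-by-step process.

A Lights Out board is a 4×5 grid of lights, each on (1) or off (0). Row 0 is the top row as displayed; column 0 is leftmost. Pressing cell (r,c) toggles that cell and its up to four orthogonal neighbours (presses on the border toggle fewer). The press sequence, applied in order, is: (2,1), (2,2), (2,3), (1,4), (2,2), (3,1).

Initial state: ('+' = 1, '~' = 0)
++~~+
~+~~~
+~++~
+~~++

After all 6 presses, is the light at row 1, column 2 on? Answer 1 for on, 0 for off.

t=0: ++~~+
~+~~~
+~++~
+~~++
t=1: ++~~+
~~~~~
~+~+~
++~++
t=2: ++~~+
~~+~~
~~+~~
+++++
t=3: ++~~+
~~++~
~~~++
+++~+
t=4: ++~~~
~~+~+
~~~+~
+++~+
t=5: ++~~~
~~~~+
~++~~
++~~+
t=6: ++~~~
~~~~+
~~+~~
~~+~+

0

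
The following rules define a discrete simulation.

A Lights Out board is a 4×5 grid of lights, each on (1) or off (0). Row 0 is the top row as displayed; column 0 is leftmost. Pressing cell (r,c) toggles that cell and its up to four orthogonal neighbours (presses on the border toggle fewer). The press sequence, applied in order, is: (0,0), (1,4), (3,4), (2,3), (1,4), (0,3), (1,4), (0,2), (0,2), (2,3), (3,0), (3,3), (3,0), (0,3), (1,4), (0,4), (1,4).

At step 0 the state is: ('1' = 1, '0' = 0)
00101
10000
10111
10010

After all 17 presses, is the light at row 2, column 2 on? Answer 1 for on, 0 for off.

1

step 0: 00101
10000
10111
10010
step 1: 11101
00000
10111
10010
step 2: 11100
00011
10110
10010
step 3: 11100
00011
10111
10001
step 4: 11100
00001
10000
10011
step 5: 11101
00010
10001
10011
step 6: 11010
00000
10001
10011
step 7: 11011
00011
10000
10011
step 8: 10101
00111
10000
10011
step 9: 11011
00011
10000
10011
step 10: 11011
00001
10111
10001
step 11: 11011
00001
00111
01001
step 12: 11011
00001
00101
01110
step 13: 11011
00001
10101
10110
step 14: 11100
00011
10101
10110
step 15: 11101
00000
10100
10110
step 16: 11110
00001
10100
10110
step 17: 11111
00010
10101
10110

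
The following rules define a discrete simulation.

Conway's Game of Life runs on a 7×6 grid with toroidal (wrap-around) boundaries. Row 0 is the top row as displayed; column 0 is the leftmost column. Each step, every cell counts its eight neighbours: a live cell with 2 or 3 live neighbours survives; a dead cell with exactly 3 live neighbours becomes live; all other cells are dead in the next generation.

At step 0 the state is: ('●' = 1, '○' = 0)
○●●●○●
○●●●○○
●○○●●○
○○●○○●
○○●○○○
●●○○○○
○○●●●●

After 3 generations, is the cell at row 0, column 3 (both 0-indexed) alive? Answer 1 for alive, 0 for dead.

[0] ○●●●○●
○●●●○○
●○○●●○
○○●○○●
○○●○○○
●●○○○○
○○●●●●
[1] ○○○○○●
○○○○○●
●○○○●●
○●●○●●
●○●○○○
●●○○●●
○○○○○●
[2] ●○○○●●
○○○○○○
○●○●○○
○○●○●○
○○●○○○
○●○○●○
○○○○○○
[3] ○○○○○●
●○○○●●
○○●●○○
○●●○○○
○●●○○○
○○○○○○
●○○○●○

0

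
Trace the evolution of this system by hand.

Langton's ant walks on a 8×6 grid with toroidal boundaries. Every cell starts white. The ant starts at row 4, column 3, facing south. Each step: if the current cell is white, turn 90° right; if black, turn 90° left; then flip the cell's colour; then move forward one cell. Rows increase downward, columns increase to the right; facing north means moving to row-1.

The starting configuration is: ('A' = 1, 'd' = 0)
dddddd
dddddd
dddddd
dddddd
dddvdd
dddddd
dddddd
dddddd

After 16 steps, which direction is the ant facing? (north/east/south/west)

gen 0: dddddd
dddddd
dddddd
dddddd
dddvdd
dddddd
dddddd
dddddd
gen 1: dddddd
dddddd
dddddd
dddddd
dd<Add
dddddd
dddddd
dddddd
gen 2: dddddd
dddddd
dddddd
dd^ddd
ddAAdd
dddddd
dddddd
dddddd
gen 3: dddddd
dddddd
dddddd
ddA>dd
ddAAdd
dddddd
dddddd
dddddd
gen 4: dddddd
dddddd
dddddd
ddAAdd
ddAvdd
dddddd
dddddd
dddddd
gen 5: dddddd
dddddd
dddddd
ddAAdd
ddAd>d
dddddd
dddddd
dddddd
gen 6: dddddd
dddddd
dddddd
ddAAdd
ddAdAd
ddddvd
dddddd
dddddd
gen 7: dddddd
dddddd
dddddd
ddAAdd
ddAdAd
ddd<Ad
dddddd
dddddd
gen 8: dddddd
dddddd
dddddd
ddAAdd
ddA^Ad
dddAAd
dddddd
dddddd
gen 9: dddddd
dddddd
dddddd
ddAAdd
ddAA>d
dddAAd
dddddd
dddddd
gen 10: dddddd
dddddd
dddddd
ddAA^d
ddAAdd
dddAAd
dddddd
dddddd
gen 11: dddddd
dddddd
dddddd
ddAAA>
ddAAdd
dddAAd
dddddd
dddddd
gen 12: dddddd
dddddd
dddddd
ddAAAA
ddAAdv
dddAAd
dddddd
dddddd
gen 13: dddddd
dddddd
dddddd
ddAAAA
ddAA<A
dddAAd
dddddd
dddddd
gen 14: dddddd
dddddd
dddddd
ddAA^A
ddAAAA
dddAAd
dddddd
dddddd
gen 15: dddddd
dddddd
dddddd
ddA<dA
ddAAAA
dddAAd
dddddd
dddddd
gen 16: dddddd
dddddd
dddddd
ddAddA
ddAvAA
dddAAd
dddddd
dddddd

south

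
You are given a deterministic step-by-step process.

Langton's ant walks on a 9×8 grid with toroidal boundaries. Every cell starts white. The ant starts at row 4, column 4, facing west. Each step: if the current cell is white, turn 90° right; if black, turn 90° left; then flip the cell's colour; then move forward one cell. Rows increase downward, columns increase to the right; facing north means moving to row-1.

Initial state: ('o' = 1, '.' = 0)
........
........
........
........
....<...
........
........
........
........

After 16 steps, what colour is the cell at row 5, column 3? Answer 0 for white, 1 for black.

1

step 0: ........
........
........
........
....<...
........
........
........
........
step 1: ........
........
........
....^...
....o...
........
........
........
........
step 2: ........
........
........
....o>..
....o...
........
........
........
........
step 3: ........
........
........
....oo..
....ov..
........
........
........
........
step 4: ........
........
........
....oo..
....<o..
........
........
........
........
step 5: ........
........
........
....oo..
.....o..
....v...
........
........
........
step 6: ........
........
........
....oo..
.....o..
...<o...
........
........
........
step 7: ........
........
........
....oo..
...^.o..
...oo...
........
........
........
step 8: ........
........
........
....oo..
...o>o..
...oo...
........
........
........
step 9: ........
........
........
....oo..
...ooo..
...ov...
........
........
........
step 10: ........
........
........
....oo..
...ooo..
...o.>..
........
........
........
step 11: ........
........
........
....oo..
...ooo..
...o.o..
.....v..
........
........
step 12: ........
........
........
....oo..
...ooo..
...o.o..
....<o..
........
........
step 13: ........
........
........
....oo..
...ooo..
...o^o..
....oo..
........
........
step 14: ........
........
........
....oo..
...ooo..
...oo>..
....oo..
........
........
step 15: ........
........
........
....oo..
...oo^..
...oo...
....oo..
........
........
step 16: ........
........
........
....oo..
...o<...
...oo...
....oo..
........
........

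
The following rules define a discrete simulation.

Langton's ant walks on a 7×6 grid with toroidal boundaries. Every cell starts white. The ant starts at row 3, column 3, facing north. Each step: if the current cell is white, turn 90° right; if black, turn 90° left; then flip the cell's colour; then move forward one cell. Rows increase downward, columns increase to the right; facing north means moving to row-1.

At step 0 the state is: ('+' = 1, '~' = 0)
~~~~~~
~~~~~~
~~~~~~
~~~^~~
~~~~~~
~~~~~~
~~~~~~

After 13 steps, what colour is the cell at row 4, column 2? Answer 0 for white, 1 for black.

0) ~~~~~~
~~~~~~
~~~~~~
~~~^~~
~~~~~~
~~~~~~
~~~~~~
1) ~~~~~~
~~~~~~
~~~~~~
~~~+>~
~~~~~~
~~~~~~
~~~~~~
2) ~~~~~~
~~~~~~
~~~~~~
~~~++~
~~~~v~
~~~~~~
~~~~~~
3) ~~~~~~
~~~~~~
~~~~~~
~~~++~
~~~<+~
~~~~~~
~~~~~~
4) ~~~~~~
~~~~~~
~~~~~~
~~~^+~
~~~++~
~~~~~~
~~~~~~
5) ~~~~~~
~~~~~~
~~~~~~
~~<~+~
~~~++~
~~~~~~
~~~~~~
6) ~~~~~~
~~~~~~
~~^~~~
~~+~+~
~~~++~
~~~~~~
~~~~~~
7) ~~~~~~
~~~~~~
~~+>~~
~~+~+~
~~~++~
~~~~~~
~~~~~~
8) ~~~~~~
~~~~~~
~~++~~
~~+v+~
~~~++~
~~~~~~
~~~~~~
9) ~~~~~~
~~~~~~
~~++~~
~~<++~
~~~++~
~~~~~~
~~~~~~
10) ~~~~~~
~~~~~~
~~++~~
~~~++~
~~v++~
~~~~~~
~~~~~~
11) ~~~~~~
~~~~~~
~~++~~
~~~++~
~<+++~
~~~~~~
~~~~~~
12) ~~~~~~
~~~~~~
~~++~~
~^~++~
~++++~
~~~~~~
~~~~~~
13) ~~~~~~
~~~~~~
~~++~~
~+>++~
~++++~
~~~~~~
~~~~~~

1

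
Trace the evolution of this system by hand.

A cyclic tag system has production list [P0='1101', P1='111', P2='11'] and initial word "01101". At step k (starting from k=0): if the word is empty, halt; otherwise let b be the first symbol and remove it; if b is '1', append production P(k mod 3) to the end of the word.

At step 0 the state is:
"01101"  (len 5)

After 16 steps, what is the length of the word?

gen 0: "01101"  (len 5)
gen 1: "1101"  (len 4)
gen 2: "101111"  (len 6)
gen 3: "0111111"  (len 7)
gen 4: "111111"  (len 6)
gen 5: "11111111"  (len 8)
gen 6: "111111111"  (len 9)
gen 7: "111111111101"  (len 12)
gen 8: "11111111101111"  (len 14)
gen 9: "111111110111111"  (len 15)
gen 10: "111111101111111101"  (len 18)
gen 11: "11111101111111101111"  (len 20)
gen 12: "111110111111110111111"  (len 21)
gen 13: "111101111111101111111101"  (len 24)
gen 14: "11101111111101111111101111"  (len 26)
gen 15: "110111111110111111110111111"  (len 27)
gen 16: "101111111101111111101111111101"  (len 30)

30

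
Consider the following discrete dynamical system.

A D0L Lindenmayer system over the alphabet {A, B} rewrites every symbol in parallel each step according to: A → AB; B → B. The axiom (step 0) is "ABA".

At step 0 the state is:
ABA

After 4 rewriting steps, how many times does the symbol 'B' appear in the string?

9

t=0: ABA
t=1: ABBAB
t=2: ABBBABB
t=3: ABBBBABBB
t=4: ABBBBBABBBB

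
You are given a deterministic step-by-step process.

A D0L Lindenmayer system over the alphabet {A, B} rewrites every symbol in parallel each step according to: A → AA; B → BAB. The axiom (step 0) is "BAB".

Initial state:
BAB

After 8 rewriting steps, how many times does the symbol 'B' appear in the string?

k=0  BAB
k=1  BABAABAB
k=2  BABAABABAAAABABAABAB
k=3  BABAABABAAAABABAABABAAAAAAAABABAABABAAAABABAABAB
k=4  BABAABABAAAABABAABABAAAAAAAABABAABABAAAABABAABABAAAAAAAAAAAAAAAABABAABABAAAABABAABABAAAAAAAABABAABABAAAABABAABAB
k=5  BABAABABAAAABABAABABAAAAAAAABABAABABAAAABABAABABAAAAAAAAAA…AAAAAAAAAABABAABABAAAABABAABABAAAAAAAABABAABABAAAABABAABAB  (len 256)
k=6  BABAABABAAAABABAABABAAAAAAAABABAABABAAAABABAABABAAAAAAAAAA…AAAAAAAAAABABAABABAAAABABAABABAAAAAAAABABAABABAAAABABAABAB  (len 576)
k=7  BABAABABAAAABABAABABAAAAAAAABABAABABAAAABABAABABAAAAAAAAAA…AAAAAAAAAABABAABABAAAABABAABABAAAAAAAABABAABABAAAABABAABAB  (len 1280)
k=8  BABAABABAAAABABAABABAAAAAAAABABAABABAAAABABAABABAAAAAAAAAA…AAAAAAAAAABABAABABAAAABABAABABAAAAAAAABABAABABAAAABABAABAB  (len 2816)

512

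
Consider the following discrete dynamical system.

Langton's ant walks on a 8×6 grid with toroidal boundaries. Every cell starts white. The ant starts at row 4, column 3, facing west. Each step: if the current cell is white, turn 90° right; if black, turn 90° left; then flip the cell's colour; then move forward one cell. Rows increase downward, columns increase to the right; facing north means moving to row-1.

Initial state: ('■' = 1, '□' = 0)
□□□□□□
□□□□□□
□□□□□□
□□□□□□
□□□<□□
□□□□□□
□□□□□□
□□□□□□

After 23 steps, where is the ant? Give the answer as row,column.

6,4

[0] □□□□□□
□□□□□□
□□□□□□
□□□□□□
□□□<□□
□□□□□□
□□□□□□
□□□□□□
[1] □□□□□□
□□□□□□
□□□□□□
□□□^□□
□□□■□□
□□□□□□
□□□□□□
□□□□□□
[2] □□□□□□
□□□□□□
□□□□□□
□□□■>□
□□□■□□
□□□□□□
□□□□□□
□□□□□□
[3] □□□□□□
□□□□□□
□□□□□□
□□□■■□
□□□■v□
□□□□□□
□□□□□□
□□□□□□
[4] □□□□□□
□□□□□□
□□□□□□
□□□■■□
□□□<■□
□□□□□□
□□□□□□
□□□□□□
[5] □□□□□□
□□□□□□
□□□□□□
□□□■■□
□□□□■□
□□□v□□
□□□□□□
□□□□□□
[6] □□□□□□
□□□□□□
□□□□□□
□□□■■□
□□□□■□
□□<■□□
□□□□□□
□□□□□□
[7] □□□□□□
□□□□□□
□□□□□□
□□□■■□
□□^□■□
□□■■□□
□□□□□□
□□□□□□
[8] □□□□□□
□□□□□□
□□□□□□
□□□■■□
□□■>■□
□□■■□□
□□□□□□
□□□□□□
[9] □□□□□□
□□□□□□
□□□□□□
□□□■■□
□□■■■□
□□■v□□
□□□□□□
□□□□□□
[10] □□□□□□
□□□□□□
□□□□□□
□□□■■□
□□■■■□
□□■□>□
□□□□□□
□□□□□□
[11] □□□□□□
□□□□□□
□□□□□□
□□□■■□
□□■■■□
□□■□■□
□□□□v□
□□□□□□
[12] □□□□□□
□□□□□□
□□□□□□
□□□■■□
□□■■■□
□□■□■□
□□□<■□
□□□□□□
[13] □□□□□□
□□□□□□
□□□□□□
□□□■■□
□□■■■□
□□■^■□
□□□■■□
□□□□□□
[14] □□□□□□
□□□□□□
□□□□□□
□□□■■□
□□■■■□
□□■■>□
□□□■■□
□□□□□□
[15] □□□□□□
□□□□□□
□□□□□□
□□□■■□
□□■■^□
□□■■□□
□□□■■□
□□□□□□
[16] □□□□□□
□□□□□□
□□□□□□
□□□■■□
□□■<□□
□□■■□□
□□□■■□
□□□□□□
[17] □□□□□□
□□□□□□
□□□□□□
□□□■■□
□□■□□□
□□■v□□
□□□■■□
□□□□□□
[18] □□□□□□
□□□□□□
□□□□□□
□□□■■□
□□■□□□
□□■□>□
□□□■■□
□□□□□□
[19] □□□□□□
□□□□□□
□□□□□□
□□□■■□
□□■□□□
□□■□■□
□□□■v□
□□□□□□
[20] □□□□□□
□□□□□□
□□□□□□
□□□■■□
□□■□□□
□□■□■□
□□□■□>
□□□□□□
[21] □□□□□□
□□□□□□
□□□□□□
□□□■■□
□□■□□□
□□■□■□
□□□■□■
□□□□□v
[22] □□□□□□
□□□□□□
□□□□□□
□□□■■□
□□■□□□
□□■□■□
□□□■□■
□□□□<■
[23] □□□□□□
□□□□□□
□□□□□□
□□□■■□
□□■□□□
□□■□■□
□□□■^■
□□□□■■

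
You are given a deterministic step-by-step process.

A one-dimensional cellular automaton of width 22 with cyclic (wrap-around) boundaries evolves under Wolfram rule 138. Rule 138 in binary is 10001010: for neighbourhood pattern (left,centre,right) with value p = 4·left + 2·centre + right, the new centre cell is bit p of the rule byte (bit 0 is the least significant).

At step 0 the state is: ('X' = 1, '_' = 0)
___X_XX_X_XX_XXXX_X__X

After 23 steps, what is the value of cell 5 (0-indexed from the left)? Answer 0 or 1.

t=0: ___X_XX_X_XX_XXXX_X__X
t=1: __X__X____X__XXX____X_
t=2: _X__X____X__XXX____X__
t=3: X__X____X__XXX____X___
t=4: __X____X__XXX____X___X
t=5: _X____X__XXX____X___X_
t=6: X____X__XXX____X___X__
t=7: ____X__XXX____X___X__X
t=8: ___X__XXX____X___X__X_
t=9: __X__XXX____X___X__X__
t=10: _X__XXX____X___X__X___
t=11: X__XXX____X___X__X____
t=12: __XXX____X___X__X____X
t=13: _XXX____X___X__X____X_
t=14: XXX____X___X__X____X__
t=15: XX____X___X__X____X__X
t=16: X____X___X__X____X__XX
t=17: ____X___X__X____X__XXX
t=18: ___X___X__X____X__XXX_
t=19: __X___X__X____X__XXX__
t=20: _X___X__X____X__XXX___
t=21: X___X__X____X__XXX____
t=22: ___X__X____X__XXX____X
t=23: __X__X____X__XXX____X_

1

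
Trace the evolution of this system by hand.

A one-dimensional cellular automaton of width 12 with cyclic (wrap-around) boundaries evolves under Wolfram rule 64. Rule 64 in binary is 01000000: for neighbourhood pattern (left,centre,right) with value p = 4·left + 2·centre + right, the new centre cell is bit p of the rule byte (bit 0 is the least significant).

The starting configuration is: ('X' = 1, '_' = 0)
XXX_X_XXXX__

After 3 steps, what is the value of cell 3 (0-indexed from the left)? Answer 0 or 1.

0) XXX_X_XXXX__
1) __X______X__
2) ____________
3) ____________

0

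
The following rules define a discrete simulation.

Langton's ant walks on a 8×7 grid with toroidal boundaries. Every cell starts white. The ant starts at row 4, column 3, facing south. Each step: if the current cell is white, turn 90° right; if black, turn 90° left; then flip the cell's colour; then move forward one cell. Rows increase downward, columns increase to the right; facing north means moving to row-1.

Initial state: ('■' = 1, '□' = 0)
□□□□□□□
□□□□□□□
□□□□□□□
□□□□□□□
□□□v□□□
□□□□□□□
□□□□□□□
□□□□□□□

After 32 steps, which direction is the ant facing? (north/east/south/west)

[0] □□□□□□□
□□□□□□□
□□□□□□□
□□□□□□□
□□□v□□□
□□□□□□□
□□□□□□□
□□□□□□□
[1] □□□□□□□
□□□□□□□
□□□□□□□
□□□□□□□
□□<■□□□
□□□□□□□
□□□□□□□
□□□□□□□
[2] □□□□□□□
□□□□□□□
□□□□□□□
□□^□□□□
□□■■□□□
□□□□□□□
□□□□□□□
□□□□□□□
[3] □□□□□□□
□□□□□□□
□□□□□□□
□□■>□□□
□□■■□□□
□□□□□□□
□□□□□□□
□□□□□□□
[4] □□□□□□□
□□□□□□□
□□□□□□□
□□■■□□□
□□■v□□□
□□□□□□□
□□□□□□□
□□□□□□□
[5] □□□□□□□
□□□□□□□
□□□□□□□
□□■■□□□
□□■□>□□
□□□□□□□
□□□□□□□
□□□□□□□
[6] □□□□□□□
□□□□□□□
□□□□□□□
□□■■□□□
□□■□■□□
□□□□v□□
□□□□□□□
□□□□□□□
[7] □□□□□□□
□□□□□□□
□□□□□□□
□□■■□□□
□□■□■□□
□□□<■□□
□□□□□□□
□□□□□□□
[8] □□□□□□□
□□□□□□□
□□□□□□□
□□■■□□□
□□■^■□□
□□□■■□□
□□□□□□□
□□□□□□□
[9] □□□□□□□
□□□□□□□
□□□□□□□
□□■■□□□
□□■■>□□
□□□■■□□
□□□□□□□
□□□□□□□
[10] □□□□□□□
□□□□□□□
□□□□□□□
□□■■^□□
□□■■□□□
□□□■■□□
□□□□□□□
□□□□□□□
[11] □□□□□□□
□□□□□□□
□□□□□□□
□□■■■>□
□□■■□□□
□□□■■□□
□□□□□□□
□□□□□□□
[12] □□□□□□□
□□□□□□□
□□□□□□□
□□■■■■□
□□■■□v□
□□□■■□□
□□□□□□□
□□□□□□□
[13] □□□□□□□
□□□□□□□
□□□□□□□
□□■■■■□
□□■■<■□
□□□■■□□
□□□□□□□
□□□□□□□
[14] □□□□□□□
□□□□□□□
□□□□□□□
□□■■^■□
□□■■■■□
□□□■■□□
□□□□□□□
□□□□□□□
[15] □□□□□□□
□□□□□□□
□□□□□□□
□□■<□■□
□□■■■■□
□□□■■□□
□□□□□□□
□□□□□□□
[16] □□□□□□□
□□□□□□□
□□□□□□□
□□■□□■□
□□■v■■□
□□□■■□□
□□□□□□□
□□□□□□□
[17] □□□□□□□
□□□□□□□
□□□□□□□
□□■□□■□
□□■□>■□
□□□■■□□
□□□□□□□
□□□□□□□
[18] □□□□□□□
□□□□□□□
□□□□□□□
□□■□^■□
□□■□□■□
□□□■■□□
□□□□□□□
□□□□□□□
[19] □□□□□□□
□□□□□□□
□□□□□□□
□□■□■>□
□□■□□■□
□□□■■□□
□□□□□□□
□□□□□□□
[20] □□□□□□□
□□□□□□□
□□□□□^□
□□■□■□□
□□■□□■□
□□□■■□□
□□□□□□□
□□□□□□□
[21] □□□□□□□
□□□□□□□
□□□□□■>
□□■□■□□
□□■□□■□
□□□■■□□
□□□□□□□
□□□□□□□
[22] □□□□□□□
□□□□□□□
□□□□□■■
□□■□■□v
□□■□□■□
□□□■■□□
□□□□□□□
□□□□□□□
[23] □□□□□□□
□□□□□□□
□□□□□■■
□□■□■<■
□□■□□■□
□□□■■□□
□□□□□□□
□□□□□□□
[24] □□□□□□□
□□□□□□□
□□□□□^■
□□■□■■■
□□■□□■□
□□□■■□□
□□□□□□□
□□□□□□□
[25] □□□□□□□
□□□□□□□
□□□□<□■
□□■□■■■
□□■□□■□
□□□■■□□
□□□□□□□
□□□□□□□
[26] □□□□□□□
□□□□^□□
□□□□■□■
□□■□■■■
□□■□□■□
□□□■■□□
□□□□□□□
□□□□□□□
[27] □□□□□□□
□□□□■>□
□□□□■□■
□□■□■■■
□□■□□■□
□□□■■□□
□□□□□□□
□□□□□□□
[28] □□□□□□□
□□□□■■□
□□□□■v■
□□■□■■■
□□■□□■□
□□□■■□□
□□□□□□□
□□□□□□□
[29] □□□□□□□
□□□□■■□
□□□□<■■
□□■□■■■
□□■□□■□
□□□■■□□
□□□□□□□
□□□□□□□
[30] □□□□□□□
□□□□■■□
□□□□□■■
□□■□v■■
□□■□□■□
□□□■■□□
□□□□□□□
□□□□□□□
[31] □□□□□□□
□□□□■■□
□□□□□■■
□□■□□>■
□□■□□■□
□□□■■□□
□□□□□□□
□□□□□□□
[32] □□□□□□□
□□□□■■□
□□□□□^■
□□■□□□■
□□■□□■□
□□□■■□□
□□□□□□□
□□□□□□□

north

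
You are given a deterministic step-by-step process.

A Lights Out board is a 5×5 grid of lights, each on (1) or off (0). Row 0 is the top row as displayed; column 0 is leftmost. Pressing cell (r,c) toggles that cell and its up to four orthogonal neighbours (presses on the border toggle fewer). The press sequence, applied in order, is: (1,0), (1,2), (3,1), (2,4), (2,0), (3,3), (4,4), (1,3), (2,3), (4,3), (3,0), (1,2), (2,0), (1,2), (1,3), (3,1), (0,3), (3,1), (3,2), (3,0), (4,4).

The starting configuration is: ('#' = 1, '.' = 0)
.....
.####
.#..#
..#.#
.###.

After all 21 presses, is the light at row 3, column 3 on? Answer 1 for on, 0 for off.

0

t=0: .....
.####
.#..#
..#.#
.###.
t=1: #....
#.###
##..#
..#.#
.###.
t=2: #.#..
##..#
###.#
..#.#
.###.
t=3: #.#..
##..#
#.#.#
##..#
..##.
t=4: #.#..
##...
#.##.
##...
..##.
t=5: #.#..
.#...
.###.
.#...
..##.
t=6: #.#..
.#...
.##..
.####
..#..
t=7: #.#..
.#...
.##..
.###.
..###
t=8: #.##.
.####
.###.
.###.
..###
t=9: #.##.
.##.#
.#..#
.##..
..###
t=10: #.##.
.##.#
.#..#
.###.
.....
t=11: #.##.
.##.#
##..#
#.##.
#....
t=12: #..#.
...##
###.#
#.##.
#....
t=13: #..#.
#..##
..#.#
..##.
#....
t=14: #.##.
###.#
....#
..##.
#....
t=15: #.#..
##.#.
...##
..##.
#....
t=16: #.#..
##.#.
.#.##
##.#.
##...
t=17: #..##
##...
.#.##
##.#.
##...
t=18: #..##
##...
...##
..##.
#....
t=19: #..##
##...
..###
.#...
#.#..
t=20: #..##
##...
#.###
#....
..#..
t=21: #..##
##...
#.###
#...#
..###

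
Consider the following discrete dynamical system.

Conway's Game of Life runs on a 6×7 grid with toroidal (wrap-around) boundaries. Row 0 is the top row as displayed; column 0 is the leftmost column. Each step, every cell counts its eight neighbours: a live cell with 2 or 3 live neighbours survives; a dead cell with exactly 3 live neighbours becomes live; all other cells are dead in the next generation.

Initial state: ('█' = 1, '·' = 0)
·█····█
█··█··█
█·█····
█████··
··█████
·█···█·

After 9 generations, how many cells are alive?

7

t=0: ·█····█
█··█··█
█·█····
█████··
··█████
·█···█·
t=1: ·██··██
··█···█
····█··
█······
······█
·█·█···
t=2: ·█·█·██
████··█
·······
·······
█······
·█···██
t=3: ···█···
·█·████
███····
·······
█·····█
·██·██·
t=4: ██····█
·█·████
███████
······█
██···██
███████
t=5: ·······
·······
·█·····
···█···
···█···
···██··
t=6: ·······
·······
·······
··█····
··██···
···██··
t=7: ·······
·······
·······
··██···
··█·█··
··███··
t=8: ···█···
·······
·······
··██···
·█··█··
··█·█··
t=9: ···█···
·······
·······
··██···
·█··█··
··█·█··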